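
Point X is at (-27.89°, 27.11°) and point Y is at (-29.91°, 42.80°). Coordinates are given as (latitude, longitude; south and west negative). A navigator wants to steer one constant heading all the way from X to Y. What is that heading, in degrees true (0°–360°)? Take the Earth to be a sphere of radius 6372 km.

98.4°

Δψ = ln[tan(π/4+φ₂/2)/tan(π/4+φ₁/2)] = -0.0403
Δλ = +0.2738 rad (taken the short way round)
course = atan2(Δλ, Δψ) = 98.37°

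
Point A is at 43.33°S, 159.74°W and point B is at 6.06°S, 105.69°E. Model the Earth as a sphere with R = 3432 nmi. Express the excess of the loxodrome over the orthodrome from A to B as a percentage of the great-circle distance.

2.8%

Great circle: σ = 1.5560 rad → d_gc = Rσ = 5340.2 nmi
Rhumb: Δφ = +0.6505, Δλ = -1.6506, Δψ = +0.7348, q = Δφ/Δψ = 0.8853 → d_rh = R√(Δφ²+q²Δλ²) = 5489.4 nmi
Excess = (5489.4 − 5340.2) / 5340.2 = 149.2 / 5340.2 = 2.79% ≈ 2.8%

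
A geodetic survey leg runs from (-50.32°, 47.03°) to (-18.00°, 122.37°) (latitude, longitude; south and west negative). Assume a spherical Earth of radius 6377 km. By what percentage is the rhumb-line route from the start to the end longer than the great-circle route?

Great circle: σ = 1.1685 rad → d_gc = Rσ = 7451.7 km
Rhumb: Δφ = +0.5641, Δλ = +1.3149, Δψ = +0.6999, q = Δφ/Δψ = 0.8059 → d_rh = R√(Δφ²+q²Δλ²) = 7655.6 km
Excess = (7655.6 − 7451.7) / 7451.7 = 203.9 / 7451.7 = 2.74% ≈ 2.7%

2.7%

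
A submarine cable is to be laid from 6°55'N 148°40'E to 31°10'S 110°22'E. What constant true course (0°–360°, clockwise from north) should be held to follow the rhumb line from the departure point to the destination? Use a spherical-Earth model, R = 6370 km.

223.9°

Δψ = ln[tan(π/4+φ₂/2)/tan(π/4+φ₁/2)] = -0.6940
Δλ = -0.6685 rad (taken the short way round)
course = atan2(Δλ, Δψ) = 223.93°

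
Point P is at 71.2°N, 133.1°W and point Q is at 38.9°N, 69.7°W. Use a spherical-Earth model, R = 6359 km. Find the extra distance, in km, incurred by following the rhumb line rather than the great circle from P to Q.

Great circle: cos σ = sin φ₁ sin φ₂ + cos φ₁ cos φ₂ cos Δλ,  σ = 0.7859 rad → d_gc = 4997.5 km
Rhumb line: Δψ = -1.0604, q = Δφ/Δψ = 0.5316, d_rh = R√(Δφ²+q²Δλ²) = 5181.1 km
Excess = 5181.1 − 4997.5 = 183.6 ≈ 184 km

184 km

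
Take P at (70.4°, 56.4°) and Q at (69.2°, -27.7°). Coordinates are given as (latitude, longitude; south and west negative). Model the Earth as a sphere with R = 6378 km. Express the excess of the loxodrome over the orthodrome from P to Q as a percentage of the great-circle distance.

8.6%

Great circle: σ = 0.4670 rad → d_gc = Rσ = 2978.8 km
Rhumb: Δφ = -0.0209, Δλ = -1.4678, Δψ = -0.0607, q = Δφ/Δψ = 0.3452 → d_rh = R√(Δφ²+q²Δλ²) = 3234.4 km
Excess = (3234.4 − 2978.8) / 2978.8 = 255.6 / 2978.8 = 8.58% ≈ 8.6%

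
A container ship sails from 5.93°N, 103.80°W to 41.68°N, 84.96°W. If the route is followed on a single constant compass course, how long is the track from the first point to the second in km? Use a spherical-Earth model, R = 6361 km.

Rhumb course C = atan2(Δλ, Δψ) with Δψ = ln[tan(π/4+φ₂/2)/tan(π/4+φ₁/2)] = +0.6980, Δλ = +0.3288 → C = 25.23°
d = R·|Δφ| / |cos C| = 6361·0.62396 / 0.90464 = 4387 km

4387 km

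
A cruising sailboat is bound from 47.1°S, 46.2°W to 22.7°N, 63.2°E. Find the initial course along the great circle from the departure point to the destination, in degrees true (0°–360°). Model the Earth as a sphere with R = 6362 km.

N = sin Δλ·cos φ₂ = +0.8702;  D = cos φ₁ sin φ₂ − sin φ₁ cos φ₂ cos Δλ = +0.0382
initial course = atan2(N, D) = 87.48°

87.5°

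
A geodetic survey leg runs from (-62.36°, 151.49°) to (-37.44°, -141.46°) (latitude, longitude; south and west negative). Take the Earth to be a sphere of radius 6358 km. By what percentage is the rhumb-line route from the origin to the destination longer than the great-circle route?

Great circle: σ = 0.8201 rad → d_gc = Rσ = 5213.9 km
Rhumb: Δφ = +0.4349, Δλ = +1.1702, Δψ = +0.6968, q = Δφ/Δψ = 0.6242 → d_rh = R√(Δφ²+q²Δλ²) = 5405.1 km
Excess = (5405.1 − 5213.9) / 5213.9 = 191.2 / 5213.9 = 3.67% ≈ 3.7%

3.7%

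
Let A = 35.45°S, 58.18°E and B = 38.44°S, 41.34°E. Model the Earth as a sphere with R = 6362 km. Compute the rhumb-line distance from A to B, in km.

Rhumb course C = atan2(Δλ, Δψ) with Δψ = ln[tan(π/4+φ₂/2)/tan(π/4+φ₁/2)] = -0.0653, Δλ = -0.2939 → C = 257.47°
d = R·|Δφ| / |cos C| = 6362·0.05219 / 0.21692 = 1531 km

1531 km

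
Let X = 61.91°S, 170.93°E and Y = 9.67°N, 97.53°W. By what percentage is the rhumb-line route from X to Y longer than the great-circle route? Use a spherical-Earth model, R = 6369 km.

Great circle: σ = 1.7322 rad → d_gc = Rσ = 11032.1 km
Rhumb: Δφ = +1.2493, Δλ = +1.5977, Δψ = +1.5552, q = Δφ/Δψ = 0.8033 → d_rh = R√(Δφ²+q²Δλ²) = 11407.3 km
Excess = (11407.3 − 11032.1) / 11032.1 = 375.2 / 11032.1 = 3.40% ≈ 3.4%

3.4%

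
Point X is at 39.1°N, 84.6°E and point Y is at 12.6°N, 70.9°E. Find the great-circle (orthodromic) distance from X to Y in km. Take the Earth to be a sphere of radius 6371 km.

3241 km

cos σ = sin φ₁ sin φ₂ + cos φ₁ cos φ₂ cos Δλ
      = sin(39.10°)sin(12.60°) + cos(39.10°)cos(12.60°)cos(-13.70°) = 0.8734
σ = 29.145° → d = Rσ = 6371·0.50868 = 3241 km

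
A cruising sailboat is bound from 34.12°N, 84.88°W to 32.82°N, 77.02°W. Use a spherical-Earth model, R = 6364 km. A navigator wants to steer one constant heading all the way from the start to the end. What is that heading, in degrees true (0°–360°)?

Meridional parts: M(φ₁)=+0.6342, M(φ₂)=+0.6070 → ΔM = -0.0272;  Δλ = +0.1372 rad
tan C = Δλ / ΔM = -5.0433 → C = 101.22°

101.2°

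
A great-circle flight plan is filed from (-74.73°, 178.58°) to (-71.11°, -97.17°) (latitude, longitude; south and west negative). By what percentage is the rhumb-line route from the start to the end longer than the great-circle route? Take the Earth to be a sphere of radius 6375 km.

Great circle: σ = 0.3994 rad → d_gc = Rσ = 2546.4 km
Rhumb: Δφ = +0.0632, Δλ = +1.4704, Δψ = +0.2159, q = Δφ/Δψ = 0.2926 → d_rh = R√(Δφ²+q²Δλ²) = 2772.4 km
Excess = (2772.4 − 2546.4) / 2546.4 = 226.0 / 2546.4 = 8.88% ≈ 8.9%

8.9%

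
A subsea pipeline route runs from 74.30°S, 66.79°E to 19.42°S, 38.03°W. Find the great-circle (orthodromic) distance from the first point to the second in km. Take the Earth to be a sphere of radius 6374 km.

8370 km

cos σ = sin φ₁ sin φ₂ + cos φ₁ cos φ₂ cos Δλ
      = sin(-74.30°)sin(-19.42°) + cos(-74.30°)cos(-19.42°)cos(-104.82°) = 0.2548
σ = 75.238° → d = Rσ = 6374·1.31315 = 8370 km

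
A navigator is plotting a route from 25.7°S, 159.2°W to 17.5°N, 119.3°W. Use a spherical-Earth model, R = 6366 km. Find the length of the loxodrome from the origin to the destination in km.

Rhumb course C = atan2(Δλ, Δψ) with Δψ = ln[tan(π/4+φ₂/2)/tan(π/4+φ₁/2)] = +0.7747, Δλ = +0.6964 → C = 41.95°
d = R·|Δφ| / |cos C| = 6366·0.75398 / 0.74369 = 6454 km

6454 km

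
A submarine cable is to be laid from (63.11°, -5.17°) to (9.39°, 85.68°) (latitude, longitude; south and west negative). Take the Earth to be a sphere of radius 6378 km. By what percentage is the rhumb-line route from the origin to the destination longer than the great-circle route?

5.0%

Great circle: σ = 1.4315 rad → d_gc = Rσ = 9129.8 km
Rhumb: Δφ = -0.9376, Δλ = +1.5856, Δψ = -1.2664, q = Δφ/Δψ = 0.7404 → d_rh = R√(Δφ²+q²Δλ²) = 9582.3 km
Excess = (9582.3 − 9129.8) / 9129.8 = 452.5 / 9129.8 = 4.96% ≈ 5.0%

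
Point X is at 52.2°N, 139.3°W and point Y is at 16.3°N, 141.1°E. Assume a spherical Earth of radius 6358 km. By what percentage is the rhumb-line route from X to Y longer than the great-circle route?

Great circle: σ = 1.2366 rad → d_gc = Rσ = 7862.61 km
Rhumb: Δφ = -0.6266, Δλ = -1.3893, Δψ = -0.7834, q = Δφ/Δψ = 0.7998 → d_rh = R√(Δφ²+q²Δλ²) = 8110.28 km
Excess = (8110.28 − 7862.61) / 7862.61 = 247.67 / 7862.61 = 3.14997% ≈ 3.1%

3.1%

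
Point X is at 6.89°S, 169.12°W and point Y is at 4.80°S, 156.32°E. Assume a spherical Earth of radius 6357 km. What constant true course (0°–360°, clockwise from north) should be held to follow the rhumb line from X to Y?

273.5°

Δψ = ln[tan(π/4+φ₂/2)/tan(π/4+φ₁/2)] = +0.0367
Δλ = -0.6032 rad (taken the short way round)
course = atan2(Δλ, Δψ) = 273.48°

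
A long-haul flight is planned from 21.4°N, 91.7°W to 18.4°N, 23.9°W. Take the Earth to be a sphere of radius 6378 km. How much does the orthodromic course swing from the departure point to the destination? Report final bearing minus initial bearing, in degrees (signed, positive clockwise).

+25.8°

Initial bearing θ₁ = atan2(sin Δλ cos φ₂, cos φ₁ sin φ₂ − sin φ₁ cos φ₂ cos Δλ) = 79.48°
Final bearing θ₂ = (initial bearing from the destination back to the start) + 180° = 105.26°
Δθ = θ₂ − θ₁ = +25.8°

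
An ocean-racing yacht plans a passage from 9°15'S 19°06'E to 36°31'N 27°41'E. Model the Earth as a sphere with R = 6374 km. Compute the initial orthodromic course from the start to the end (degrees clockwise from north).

9.5°

θ = atan2( sin Δλ·cos φ₂ ,  cos φ₁ sin φ₂ − sin φ₁ cos φ₂ cos Δλ )
  = atan2(+0.1199, +0.7151) = 9.52°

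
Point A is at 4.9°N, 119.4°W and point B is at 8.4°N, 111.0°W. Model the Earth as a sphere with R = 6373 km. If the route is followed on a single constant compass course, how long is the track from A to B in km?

1006 km

Δψ = ln[tan(π/4+φ₂/2)/tan(π/4+φ₁/2)] = +0.0615;  Δφ = +0.0611 rad,  Δλ = +0.1466 rad
q = Δφ/Δψ = 0.9931
d = R·√(Δφ² + q²Δλ²) = 6373·0.15789 = 1006 km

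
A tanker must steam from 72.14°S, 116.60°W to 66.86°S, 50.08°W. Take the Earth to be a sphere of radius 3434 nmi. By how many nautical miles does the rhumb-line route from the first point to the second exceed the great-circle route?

70 nmi

Great circle: cos σ = sin φ₁ sin φ₂ + cos φ₁ cos φ₂ cos Δλ,  σ = 0.3943 rad → d_gc = 1354.1 nmi
Rhumb line: Δψ = +0.2646, q = Δφ/Δψ = 0.3483, d_rh = R√(Δφ²+q²Δλ²) = 1424.2 nmi
Excess = 1424.2 − 1354.1 = 70.1 ≈ 70 nmi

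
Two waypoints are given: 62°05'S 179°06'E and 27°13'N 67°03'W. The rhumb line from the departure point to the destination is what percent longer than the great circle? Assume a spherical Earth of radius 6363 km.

3.8%

Great circle: σ = 2.1803 rad → d_gc = Rσ = 13873.4 km
Rhumb: Δφ = +1.5586, Δλ = +1.9871, Δψ = +1.8861, q = Δφ/Δψ = 0.8264 → d_rh = R√(Δφ²+q²Δλ²) = 14405.5 km
Excess = (14405.5 − 13873.4) / 13873.4 = 532.1 / 13873.4 = 3.84% ≈ 3.8%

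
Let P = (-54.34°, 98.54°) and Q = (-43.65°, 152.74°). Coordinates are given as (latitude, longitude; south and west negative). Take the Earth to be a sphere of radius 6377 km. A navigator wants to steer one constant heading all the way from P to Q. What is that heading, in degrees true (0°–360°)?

73.2°

Δψ = ln[tan(π/4+φ₂/2)/tan(π/4+φ₁/2)] = +0.2859
Δλ = +0.9460 rad (taken the short way round)
course = atan2(Δλ, Δψ) = 73.18°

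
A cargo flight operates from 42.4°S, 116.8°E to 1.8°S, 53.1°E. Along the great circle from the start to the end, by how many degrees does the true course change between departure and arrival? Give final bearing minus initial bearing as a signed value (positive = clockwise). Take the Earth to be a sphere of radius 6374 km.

+28.0°

At departure: θ₁ = atan2(sin Δλ cos φ₂, cos φ₁ sin φ₂ − sin φ₁ cos φ₂ cos Δλ) = 287.09°
At arrival: θ₂ = atan2(sin Δλ cos φ₁, −cos φ₂ sin φ₁ + sin φ₂ cos φ₁ cos Δλ) = 315.07°
Δθ = θ₂ − θ₁ = +28.0°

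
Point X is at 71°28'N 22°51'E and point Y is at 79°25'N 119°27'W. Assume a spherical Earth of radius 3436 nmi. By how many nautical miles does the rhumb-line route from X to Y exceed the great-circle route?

487 nmi

Great circle: cos σ = sin φ₁ sin φ₂ + cos φ₁ cos φ₂ cos Δλ,  σ = 0.4825 rad → d_gc = 1658.0 nmi
Rhumb line: Δψ = +0.5662, q = Δφ/Δψ = 0.2451, d_rh = R√(Δφ²+q²Δλ²) = 2144.9 nmi
Excess = 2144.9 − 1658.0 = 486.9 ≈ 487 nmi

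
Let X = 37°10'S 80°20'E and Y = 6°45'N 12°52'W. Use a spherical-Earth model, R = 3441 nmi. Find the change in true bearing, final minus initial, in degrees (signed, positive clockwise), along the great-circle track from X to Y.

At departure: θ₁ = atan2(sin Δλ cos φ₂, cos φ₁ sin φ₂ − sin φ₁ cos φ₂ cos Δλ) = 273.47°
At arrival: θ₂ = atan2(sin Δλ cos φ₁, −cos φ₂ sin φ₁ + sin φ₂ cos φ₁ cos Δλ) = 306.78°
Δθ = θ₂ − θ₁ = +33.3°

+33.3°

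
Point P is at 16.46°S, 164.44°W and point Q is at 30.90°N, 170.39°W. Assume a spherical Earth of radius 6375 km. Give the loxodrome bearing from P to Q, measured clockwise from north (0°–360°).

Δψ = ln[tan(π/4+φ₂/2)/tan(π/4+φ₁/2)] = +0.8588
Δλ = -0.1038 rad (taken the short way round)
course = atan2(Δλ, Δψ) = 353.11°

353.1°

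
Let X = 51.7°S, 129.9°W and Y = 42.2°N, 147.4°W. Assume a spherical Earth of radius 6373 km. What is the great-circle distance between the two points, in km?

Haversine: a = sin²(Δφ/2)+cos φ₁ cos φ₂ sin²(Δλ/2) = 0.54463;  σ = 2·atan2(√a,√(1−a))
σ = 95.121° → d = Rσ = 6373·1.66018 = 10580 km

10580 km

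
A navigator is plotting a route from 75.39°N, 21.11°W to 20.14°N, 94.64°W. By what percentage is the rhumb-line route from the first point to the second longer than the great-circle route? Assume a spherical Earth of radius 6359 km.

4.4%

Great circle: σ = 1.1589 rad → d_gc = Rσ = 7369.6 km
Rhumb: Δφ = -0.9643, Δλ = -1.2833, Δψ = -1.6952, q = Δφ/Δψ = 0.5688 → d_rh = R√(Δφ²+q²Δλ²) = 7690.8 km
Excess = (7690.8 − 7369.6) / 7369.6 = 321.2 / 7369.6 = 4.36% ≈ 4.4%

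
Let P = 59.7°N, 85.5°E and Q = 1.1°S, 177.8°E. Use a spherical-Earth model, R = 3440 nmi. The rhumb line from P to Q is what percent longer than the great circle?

3.9%

Great circle: σ = 1.6076 rad → d_gc = Rσ = 5530.2 nmi
Rhumb: Δφ = -1.0612, Δλ = +1.6109, Δψ = -1.3257, q = Δφ/Δψ = 0.8004 → d_rh = R√(Δφ²+q²Δλ²) = 5744.6 nmi
Excess = (5744.6 − 5530.2) / 5530.2 = 214.4 / 5530.2 = 3.88% ≈ 3.9%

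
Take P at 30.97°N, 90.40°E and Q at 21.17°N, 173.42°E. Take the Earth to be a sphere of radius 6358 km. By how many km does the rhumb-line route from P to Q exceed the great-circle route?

169 km

Great circle: cos σ = sin φ₁ sin φ₂ + cos φ₁ cos φ₂ cos Δλ,  σ = 1.2839 rad → d_gc = 8162.9 km
Rhumb line: Δψ = -0.1908, q = Δφ/Δψ = 0.8966, d_rh = R√(Δφ²+q²Δλ²) = 8331.6 km
Excess = 8331.6 − 8162.9 = 168.7 ≈ 169 km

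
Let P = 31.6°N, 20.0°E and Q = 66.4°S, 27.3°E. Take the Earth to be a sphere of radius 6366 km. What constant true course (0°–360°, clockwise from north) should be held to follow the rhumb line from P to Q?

176.6°

Meridional parts: M(φ₁)=+0.5818, M(φ₂)=-1.5658 → ΔM = -2.1477;  Δλ = +0.1274 rad
tan C = Δλ / ΔM = -0.0593 → C = 176.60°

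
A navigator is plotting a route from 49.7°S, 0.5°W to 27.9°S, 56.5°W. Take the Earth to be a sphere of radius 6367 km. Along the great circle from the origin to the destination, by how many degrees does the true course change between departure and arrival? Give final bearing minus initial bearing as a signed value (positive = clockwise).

+37.5°

At departure: θ₁ = atan2(sin Δλ cos φ₂, cos φ₁ sin φ₂ − sin φ₁ cos φ₂ cos Δλ) = 275.79°
At arrival: θ₂ = atan2(sin Δλ cos φ₁, −cos φ₂ sin φ₁ + sin φ₂ cos φ₁ cos Δλ) = 313.27°
Δθ = θ₂ − θ₁ = +37.5°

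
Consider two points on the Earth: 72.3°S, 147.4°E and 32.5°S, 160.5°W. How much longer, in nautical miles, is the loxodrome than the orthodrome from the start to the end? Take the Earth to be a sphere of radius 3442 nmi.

67 nmi

Great circle: cos σ = sin φ₁ sin φ₂ + cos φ₁ cos φ₂ cos Δλ,  σ = 0.8374 rad → d_gc = 2882.4 nmi
Rhumb line: Δψ = +1.2595, q = Δφ/Δψ = 0.5515, d_rh = R√(Δφ²+q²Δλ²) = 2949.0 nmi
Excess = 2949.0 − 2882.4 = 66.6 ≈ 67 nmi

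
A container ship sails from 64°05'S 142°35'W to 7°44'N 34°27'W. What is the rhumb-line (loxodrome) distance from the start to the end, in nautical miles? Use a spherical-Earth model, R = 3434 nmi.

Rhumb course C = atan2(Δλ, Δψ) with Δψ = ln[tan(π/4+φ₂/2)/tan(π/4+φ₁/2)] = +1.6046, Δλ = +1.8873 → C = 49.63°
d = R·|Δφ| / |cos C| = 3434·1.25344 / 0.64775 = 6645 nmi

6645 nmi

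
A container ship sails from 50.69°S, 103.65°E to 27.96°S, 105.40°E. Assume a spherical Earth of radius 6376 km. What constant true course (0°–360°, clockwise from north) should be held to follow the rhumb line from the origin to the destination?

3.4°

Δψ = ln[tan(π/4+φ₂/2)/tan(π/4+φ₁/2)] = +0.5210
Δλ = +0.0305 rad (taken the short way round)
course = atan2(Δλ, Δψ) = 3.36°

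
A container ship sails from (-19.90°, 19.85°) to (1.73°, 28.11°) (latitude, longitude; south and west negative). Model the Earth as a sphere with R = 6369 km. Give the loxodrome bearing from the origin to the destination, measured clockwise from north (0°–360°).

Meridional parts: M(φ₁)=-0.3545, M(φ₂)=+0.0302 → ΔM = +0.3847;  Δλ = +0.1442 rad
tan C = Δλ / ΔM = +0.3747 → C = 20.54°

20.5°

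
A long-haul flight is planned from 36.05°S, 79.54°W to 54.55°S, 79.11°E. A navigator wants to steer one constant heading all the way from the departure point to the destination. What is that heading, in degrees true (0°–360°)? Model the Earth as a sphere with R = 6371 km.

Δψ = ln[tan(π/4+φ₂/2)/tan(π/4+φ₁/2)] = -0.4653
Δλ = +2.7690 rad (taken the short way round)
course = atan2(Δλ, Δψ) = 99.54°

99.5°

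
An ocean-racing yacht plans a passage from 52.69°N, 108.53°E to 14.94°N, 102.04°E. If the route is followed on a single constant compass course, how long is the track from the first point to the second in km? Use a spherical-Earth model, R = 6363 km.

Δψ = ln[tan(π/4+φ₂/2)/tan(π/4+φ₁/2)] = -0.8221;  Δφ = -0.6589 rad,  Δλ = -0.1133 rad
q = Δφ/Δψ = 0.8014
d = R·√(Δφ² + q²Δλ²) = 6363·0.66509 = 4232 km

4232 km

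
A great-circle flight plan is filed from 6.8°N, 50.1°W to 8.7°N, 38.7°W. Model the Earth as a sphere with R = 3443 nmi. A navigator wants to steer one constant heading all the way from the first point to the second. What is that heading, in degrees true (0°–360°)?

Meridional parts: M(φ₁)=+0.1190, M(φ₂)=+0.1524 → ΔM = +0.0335;  Δλ = +0.1990 rad
tan C = Δλ / ΔM = +5.9449 → C = 80.45°

80.5°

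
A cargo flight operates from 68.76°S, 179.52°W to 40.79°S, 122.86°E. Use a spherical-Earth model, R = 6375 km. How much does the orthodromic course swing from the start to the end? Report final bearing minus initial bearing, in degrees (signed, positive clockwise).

At departure: θ₁ = atan2(sin Δλ cos φ₂, cos φ₁ sin φ₂ − sin φ₁ cos φ₂ cos Δλ) = 282.46°
At arrival: θ₂ = atan2(sin Δλ cos φ₁, −cos φ₂ sin φ₁ + sin φ₂ cos φ₁ cos Δλ) = 332.15°
Δθ = θ₂ − θ₁ = +49.7°

+49.7°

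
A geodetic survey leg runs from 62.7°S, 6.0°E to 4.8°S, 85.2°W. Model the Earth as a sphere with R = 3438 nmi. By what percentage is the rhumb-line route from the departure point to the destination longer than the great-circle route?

Great circle: σ = 1.5060 rad → d_gc = Rσ = 5177.5 nmi
Rhumb: Δφ = +1.0105, Δλ = -1.5917, Δψ = +1.3314, q = Δφ/Δψ = 0.7590 → d_rh = R√(Δφ²+q²Δλ²) = 5415.0 nmi
Excess = (5415.0 − 5177.5) / 5177.5 = 237.5 / 5177.5 = 4.59% ≈ 4.6%

4.6%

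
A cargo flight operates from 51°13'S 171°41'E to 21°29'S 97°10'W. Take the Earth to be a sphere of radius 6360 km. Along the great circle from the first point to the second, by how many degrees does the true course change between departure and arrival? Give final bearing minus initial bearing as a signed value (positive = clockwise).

Initial bearing θ₁ = atan2(sin Δλ cos φ₂, cos φ₁ sin φ₂ − sin φ₁ cos φ₂ cos Δλ) = 104.69°
Final bearing θ₂ = (initial bearing from the destination back to the start) + 180° = 40.63°
Δθ = θ₂ − θ₁ = -64.1°

-64.1°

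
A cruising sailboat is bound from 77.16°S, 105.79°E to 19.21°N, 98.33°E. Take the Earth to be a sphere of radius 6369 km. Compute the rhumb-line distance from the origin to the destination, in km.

Rhumb course C = atan2(Δλ, Δψ) with Δψ = ln[tan(π/4+φ₂/2)/tan(π/4+φ₁/2)] = +2.5264, Δλ = -0.1302 → C = 357.05°
d = R·|Δφ| / |cos C| = 6369·1.68197 / 0.99867 = 10727 km

10727 km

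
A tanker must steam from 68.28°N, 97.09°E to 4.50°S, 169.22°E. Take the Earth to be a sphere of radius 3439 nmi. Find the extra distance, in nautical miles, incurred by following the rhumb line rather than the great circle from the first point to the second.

Great circle: cos σ = sin φ₁ sin φ₂ + cos φ₁ cos φ₂ cos Δλ,  σ = 1.5305 rad → d_gc = 5263.3 nmi
Rhumb line: Δψ = -1.7297, q = Δφ/Δψ = 0.7344, d_rh = R√(Δφ²+q²Δλ²) = 5402.9 nmi
Excess = 5402.9 − 5263.3 = 139.6 ≈ 140 nmi

140 nmi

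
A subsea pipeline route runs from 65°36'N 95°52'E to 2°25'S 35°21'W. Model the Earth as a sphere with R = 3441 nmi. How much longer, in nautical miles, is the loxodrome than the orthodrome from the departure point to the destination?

722 nmi

Great circle: cos σ = sin φ₁ sin φ₂ + cos φ₁ cos φ₂ cos Δλ,  σ = 1.8864 rad → d_gc = 6491.0 nmi
Rhumb line: Δψ = -1.5737, q = Δφ/Δψ = 0.7543, d_rh = R√(Δφ²+q²Δλ²) = 7212.8 nmi
Excess = 7212.8 − 6491.0 = 721.8 ≈ 722 nmi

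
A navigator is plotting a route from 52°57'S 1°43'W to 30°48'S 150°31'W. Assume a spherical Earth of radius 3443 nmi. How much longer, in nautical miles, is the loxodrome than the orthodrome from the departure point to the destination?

Great circle: cos σ = sin φ₁ sin φ₂ + cos φ₁ cos φ₂ cos Δλ,  σ = 1.6048 rad → d_gc = 5525.4 nmi
Rhumb line: Δψ = +0.5279, q = Δφ/Δψ = 0.7323, d_rh = R√(Δφ²+q²Δλ²) = 6682.2 nmi
Excess = 6682.2 − 5525.4 = 1156.8 ≈ 1157 nmi

1157 nmi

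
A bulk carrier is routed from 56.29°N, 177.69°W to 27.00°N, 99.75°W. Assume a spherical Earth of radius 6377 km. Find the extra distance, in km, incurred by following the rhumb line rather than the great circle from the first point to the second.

272 km

Great circle: cos σ = sin φ₁ sin φ₂ + cos φ₁ cos φ₂ cos Δλ,  σ = 1.0690 rad → d_gc = 6817.2 km
Rhumb line: Δψ = -0.7044, q = Δφ/Δψ = 0.7257, d_rh = R√(Δφ²+q²Δλ²) = 7089.3 km
Excess = 7089.3 − 6817.2 = 272.1 ≈ 272 km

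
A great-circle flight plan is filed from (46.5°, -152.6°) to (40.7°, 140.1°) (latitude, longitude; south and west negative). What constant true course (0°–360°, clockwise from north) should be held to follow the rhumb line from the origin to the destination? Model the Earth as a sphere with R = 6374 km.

263.2°

Meridional parts: M(φ₁)=+0.9189, M(φ₂)=+0.7789 → ΔM = -0.1400;  Δλ = -1.1746 rad
tan C = Δλ / ΔM = +8.3928 → C = 263.21°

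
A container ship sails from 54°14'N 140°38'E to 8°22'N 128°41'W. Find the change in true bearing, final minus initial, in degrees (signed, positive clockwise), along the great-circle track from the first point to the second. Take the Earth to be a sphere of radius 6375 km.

Initial bearing θ₁ = atan2(sin Δλ cos φ₂, cos φ₁ sin φ₂ − sin φ₁ cos φ₂ cos Δλ) = 84.54°
Final bearing θ₂ = (initial bearing from the destination back to the start) + 180° = 143.98°
Δθ = θ₂ − θ₁ = +59.4°

+59.4°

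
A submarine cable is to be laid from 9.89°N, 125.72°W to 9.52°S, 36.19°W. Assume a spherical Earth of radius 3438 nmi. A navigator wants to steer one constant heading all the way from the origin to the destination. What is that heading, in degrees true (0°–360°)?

Δψ = ln[tan(π/4+φ₂/2)/tan(π/4+φ₁/2)] = -0.3404
Δλ = +1.5626 rad (taken the short way round)
course = atan2(Δλ, Δψ) = 102.29°

102.3°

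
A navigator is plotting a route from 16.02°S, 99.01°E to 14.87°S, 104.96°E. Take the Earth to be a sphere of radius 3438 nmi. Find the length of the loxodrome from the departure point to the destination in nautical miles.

351 nmi

Δψ = ln[tan(π/4+φ₂/2)/tan(π/4+φ₁/2)] = +0.0208;  Δφ = +0.0201 rad,  Δλ = +0.1038 rad
q = Δφ/Δψ = 0.9639
d = R·√(Δφ² + q²Δλ²) = 3438·0.10209 = 351 nmi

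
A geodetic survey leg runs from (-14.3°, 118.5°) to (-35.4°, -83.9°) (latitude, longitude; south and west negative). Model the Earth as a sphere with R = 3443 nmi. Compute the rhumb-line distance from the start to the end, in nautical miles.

8618 nmi

Δψ = ln[tan(π/4+φ₂/2)/tan(π/4+φ₁/2)] = -0.4092;  Δφ = -0.3683 rad,  Δλ = +2.7506 rad
q = Δφ/Δψ = 0.9000
d = R·√(Δφ² + q²Δλ²) = 3443·2.50292 = 8618 nmi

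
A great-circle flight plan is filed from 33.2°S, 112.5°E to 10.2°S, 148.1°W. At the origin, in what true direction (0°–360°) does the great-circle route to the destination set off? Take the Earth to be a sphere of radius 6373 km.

N = sin Δλ·cos φ₂ = +0.9710;  D = cos φ₁ sin φ₂ − sin φ₁ cos φ₂ cos Δλ = -0.2362
initial course = atan2(N, D) = 103.67°

103.7°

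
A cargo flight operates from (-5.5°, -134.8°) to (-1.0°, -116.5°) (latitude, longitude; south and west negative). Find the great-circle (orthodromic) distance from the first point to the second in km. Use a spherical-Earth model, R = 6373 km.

cos σ = sin φ₁ sin φ₂ + cos φ₁ cos φ₂ cos Δλ
      = sin(-5.50°)sin(-1.00°) + cos(-5.50°)cos(-1.00°)cos(18.30°) = 0.9466
σ = 18.812° → d = Rσ = 6373·0.32833 = 2092 km

2092 km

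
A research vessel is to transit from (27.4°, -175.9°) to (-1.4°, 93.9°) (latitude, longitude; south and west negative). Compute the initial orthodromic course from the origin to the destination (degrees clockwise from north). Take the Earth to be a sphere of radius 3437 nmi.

268.8°

N = sin Δλ·cos φ₂ = -0.9997;  D = cos φ₁ sin φ₂ − sin φ₁ cos φ₂ cos Δλ = -0.0201
initial course = atan2(N, D) = 268.85°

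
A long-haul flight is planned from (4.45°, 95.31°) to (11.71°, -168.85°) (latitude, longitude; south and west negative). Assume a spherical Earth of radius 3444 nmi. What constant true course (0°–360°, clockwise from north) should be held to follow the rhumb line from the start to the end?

Meridional parts: M(φ₁)=+0.0777, M(φ₂)=+0.2058 → ΔM = +0.1281;  Δλ = +1.6727 rad
tan C = Δλ / ΔM = +13.0610 → C = 85.62°

85.6°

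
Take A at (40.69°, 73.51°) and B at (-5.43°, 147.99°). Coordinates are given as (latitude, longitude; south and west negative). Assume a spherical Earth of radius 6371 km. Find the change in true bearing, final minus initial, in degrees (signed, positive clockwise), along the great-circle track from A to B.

+28.1°

At departure: θ₁ = atan2(sin Δλ cos φ₂, cos φ₁ sin φ₂ − sin φ₁ cos φ₂ cos Δλ) = 104.35°
At arrival: θ₂ = atan2(sin Δλ cos φ₁, −cos φ₂ sin φ₁ + sin φ₂ cos φ₁ cos Δλ) = 132.45°
Δθ = θ₂ − θ₁ = +28.1°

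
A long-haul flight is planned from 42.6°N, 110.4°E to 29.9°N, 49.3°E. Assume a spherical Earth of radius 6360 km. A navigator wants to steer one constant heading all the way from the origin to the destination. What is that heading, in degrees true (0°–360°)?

255.5°

Meridional parts: M(φ₁)=+0.8233, M(φ₂)=+0.5473 → ΔM = -0.2760;  Δλ = -1.0664 rad
tan C = Δλ / ΔM = +3.8633 → C = 255.49°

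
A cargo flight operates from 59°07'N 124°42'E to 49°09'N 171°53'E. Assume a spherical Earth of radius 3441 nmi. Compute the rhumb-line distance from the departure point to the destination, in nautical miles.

1755 nmi

Rhumb course C = atan2(Δλ, Δψ) with Δψ = ln[tan(π/4+φ₂/2)/tan(π/4+φ₁/2)] = -0.2987, Δλ = +0.8235 → C = 109.94°
d = R·|Δφ| / |cos C| = 3441·0.17395 / 0.34100 = 1755 nmi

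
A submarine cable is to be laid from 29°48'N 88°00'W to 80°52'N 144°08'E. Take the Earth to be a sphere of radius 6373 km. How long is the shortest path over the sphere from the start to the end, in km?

Haversine: a = sin²(Δφ/2)+cos φ₁ cos φ₂ sin²(Δλ/2) = 0.29694;  σ = 2·atan2(√a,√(1−a))
σ = 66.038° → d = Rσ = 6373·1.15259 = 7345 km

7345 km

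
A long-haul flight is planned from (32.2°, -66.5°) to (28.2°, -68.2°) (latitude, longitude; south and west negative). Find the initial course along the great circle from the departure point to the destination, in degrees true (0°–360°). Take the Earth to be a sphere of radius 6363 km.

200.6°

N = sin Δλ·cos φ₂ = -0.0261;  D = cos φ₁ sin φ₂ − sin φ₁ cos φ₂ cos Δλ = -0.0695
initial course = atan2(N, D) = 200.60°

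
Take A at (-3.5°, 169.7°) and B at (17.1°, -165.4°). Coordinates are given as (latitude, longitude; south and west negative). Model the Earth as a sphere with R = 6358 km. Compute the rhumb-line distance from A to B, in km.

Rhumb course C = atan2(Δλ, Δψ) with Δψ = ln[tan(π/4+φ₂/2)/tan(π/4+φ₁/2)] = +0.3641, Δλ = +0.4346 → C = 50.04°
d = R·|Δφ| / |cos C| = 6358·0.35954 / 0.64221 = 3559 km

3559 km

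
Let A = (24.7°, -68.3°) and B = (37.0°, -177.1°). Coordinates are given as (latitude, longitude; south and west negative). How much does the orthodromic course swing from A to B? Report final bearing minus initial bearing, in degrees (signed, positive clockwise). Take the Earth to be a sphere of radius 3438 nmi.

At departure: θ₁ = atan2(sin Δλ cos φ₂, cos φ₁ sin φ₂ − sin φ₁ cos φ₂ cos Δλ) = 310.87°
At arrival: θ₂ = atan2(sin Δλ cos φ₁, −cos φ₂ sin φ₁ + sin φ₂ cos φ₁ cos Δλ) = 239.34°
Δθ = θ₂ − θ₁ = -71.5°

-71.5°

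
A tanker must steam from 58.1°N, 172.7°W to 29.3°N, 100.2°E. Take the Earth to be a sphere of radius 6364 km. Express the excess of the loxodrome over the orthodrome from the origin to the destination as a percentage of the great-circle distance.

5.5%

Great circle: σ = 1.1165 rad → d_gc = Rσ = 7105.7 km
Rhumb: Δφ = -0.5027, Δλ = -1.5202, Δψ = -0.7172, q = Δφ/Δψ = 0.7008 → d_rh = R√(Δφ²+q²Δλ²) = 7497.0 km
Excess = (7497.0 − 7105.7) / 7105.7 = 391.3 / 7105.7 = 5.51% ≈ 5.5%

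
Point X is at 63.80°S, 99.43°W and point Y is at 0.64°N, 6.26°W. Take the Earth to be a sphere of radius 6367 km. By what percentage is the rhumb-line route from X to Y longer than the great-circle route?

Great circle: σ = 1.6052 rad → d_gc = Rσ = 10220.6 km
Rhumb: Δφ = +1.1247, Δλ = +1.6261, Δψ = +1.4691, q = Δφ/Δψ = 0.7655 → d_rh = R√(Δφ²+q²Δλ²) = 10681.8 km
Excess = (10681.8 − 10220.6) / 10220.6 = 461.2 / 10220.6 = 4.51% ≈ 4.5%

4.5%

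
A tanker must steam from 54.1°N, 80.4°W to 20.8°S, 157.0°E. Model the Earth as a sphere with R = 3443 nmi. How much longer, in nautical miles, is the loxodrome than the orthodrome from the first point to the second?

Great circle: cos σ = sin φ₁ sin φ₂ + cos φ₁ cos φ₂ cos Δλ,  σ = 2.1932 rad → d_gc = 7551.2 nmi
Rhumb line: Δψ = -1.4984, q = Δφ/Δψ = 0.8724, d_rh = R√(Δφ²+q²Δλ²) = 7846.5 nmi
Excess = 7846.5 − 7551.2 = 295.3 ≈ 295 nmi

295 nmi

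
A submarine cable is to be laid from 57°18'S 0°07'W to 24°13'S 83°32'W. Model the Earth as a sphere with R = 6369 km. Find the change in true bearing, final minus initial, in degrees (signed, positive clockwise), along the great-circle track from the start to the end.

Initial bearing θ₁ = atan2(sin Δλ cos φ₂, cos φ₁ sin φ₂ − sin φ₁ cos φ₂ cos Δλ) = 261.61°
Final bearing θ₂ = (initial bearing from the destination back to the start) + 180° = 324.12°
Δθ = θ₂ − θ₁ = +62.5°

+62.5°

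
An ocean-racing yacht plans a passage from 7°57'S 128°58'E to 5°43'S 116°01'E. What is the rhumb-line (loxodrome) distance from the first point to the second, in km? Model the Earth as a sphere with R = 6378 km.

Δψ = ln[tan(π/4+φ₂/2)/tan(π/4+φ₁/2)] = +0.0393;  Δφ = +0.0390 rad,  Δλ = -0.2260 rad
q = Δφ/Δψ = 0.9928
d = R·√(Δφ² + q²Δλ²) = 6378·0.22776 = 1453 km

1453 km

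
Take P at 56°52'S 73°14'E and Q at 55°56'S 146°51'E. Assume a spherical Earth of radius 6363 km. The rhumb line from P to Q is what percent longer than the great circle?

5.2%

Great circle: σ = 0.6760 rad → d_gc = Rσ = 4301.7 km
Rhumb: Δφ = +0.0163, Δλ = +1.2849, Δψ = +0.0294, q = Δφ/Δψ = 0.5534 → d_rh = R√(Δφ²+q²Δλ²) = 4525.2 km
Excess = (4525.2 − 4301.7) / 4301.7 = 223.5 / 4301.7 = 5.20% ≈ 5.2%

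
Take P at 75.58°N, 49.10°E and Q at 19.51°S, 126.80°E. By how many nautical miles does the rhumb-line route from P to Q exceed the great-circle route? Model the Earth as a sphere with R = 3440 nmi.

192 nmi

Great circle: cos σ = sin φ₁ sin φ₂ + cos φ₁ cos φ₂ cos Δλ,  σ = 1.8478 rad → d_gc = 6356.33 nmi
Rhumb line: Δψ = -2.4148, q = Δφ/Δψ = 0.6873, d_rh = R√(Δφ²+q²Δλ²) = 6547.85 nmi
Excess = 6547.85 − 6356.33 = 191.52 ≈ 192 nmi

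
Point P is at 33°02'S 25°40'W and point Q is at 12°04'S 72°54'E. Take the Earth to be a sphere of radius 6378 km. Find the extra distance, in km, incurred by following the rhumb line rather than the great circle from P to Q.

Great circle: cos σ = sin φ₁ sin φ₂ + cos φ₁ cos φ₂ cos Δλ,  σ = 1.5790 rad → d_gc = 10070.61 km
Rhumb line: Δψ = +0.3992, q = Δφ/Δψ = 0.9166, d_rh = R√(Δφ²+q²Δλ²) = 10324.09 km
Excess = 10324.09 − 10070.61 = 253.48 ≈ 253 km

253 km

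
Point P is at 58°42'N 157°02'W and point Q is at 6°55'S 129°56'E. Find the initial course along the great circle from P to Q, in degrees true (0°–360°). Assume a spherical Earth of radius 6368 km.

θ = atan2( sin Δλ·cos φ₂ ,  cos φ₁ sin φ₂ − sin φ₁ cos φ₂ cos Δλ )
  = atan2(-0.9495, -0.3101) = 251.91°

251.9°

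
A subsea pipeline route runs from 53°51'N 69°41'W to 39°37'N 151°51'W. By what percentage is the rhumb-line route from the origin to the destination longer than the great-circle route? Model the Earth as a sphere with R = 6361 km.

Great circle: σ = 0.9560 rad → d_gc = Rσ = 6080.9 km
Rhumb: Δφ = -0.2484, Δλ = -1.4341, Δψ = -0.3655, q = Δφ/Δψ = 0.6796 → d_rh = R√(Δφ²+q²Δλ²) = 6397.7 km
Excess = (6397.7 − 6080.9) / 6080.9 = 316.8 / 6080.9 = 5.21% ≈ 5.2%

5.2%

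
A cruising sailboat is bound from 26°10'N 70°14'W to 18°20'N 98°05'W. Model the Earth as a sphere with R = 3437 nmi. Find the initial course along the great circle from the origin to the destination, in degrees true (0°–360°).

258.8°

θ = atan2( sin Δλ·cos φ₂ ,  cos φ₁ sin φ₂ − sin φ₁ cos φ₂ cos Δλ )
  = atan2(-0.4434, -0.0878) = 258.80°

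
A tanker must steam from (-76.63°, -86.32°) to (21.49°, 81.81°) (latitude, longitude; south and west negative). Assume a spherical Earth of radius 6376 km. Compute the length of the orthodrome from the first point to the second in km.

13859 km

cos σ = sin φ₁ sin φ₂ + cos φ₁ cos φ₂ cos Δλ
      = sin(-76.63°)sin(21.49°) + cos(-76.63°)cos(21.49°)cos(168.13°) = -0.5670
σ = 124.539° → d = Rσ = 6376·2.17362 = 13859 km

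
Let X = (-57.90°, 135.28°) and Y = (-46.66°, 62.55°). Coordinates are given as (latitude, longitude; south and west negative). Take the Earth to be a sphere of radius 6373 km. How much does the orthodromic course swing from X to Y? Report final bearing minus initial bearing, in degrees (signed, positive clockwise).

Initial bearing θ₁ = atan2(sin Δλ cos φ₂, cos φ₁ sin φ₂ − sin φ₁ cos φ₂ cos Δλ) = 251.93°
Final bearing θ₂ = (initial bearing from the destination back to the start) + 180° = 312.60°
Δθ = θ₂ − θ₁ = +60.7°

+60.7°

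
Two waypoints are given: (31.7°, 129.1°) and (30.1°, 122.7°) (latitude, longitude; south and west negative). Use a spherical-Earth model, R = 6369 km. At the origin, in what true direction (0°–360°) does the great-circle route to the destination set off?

255.4°

N = sin Δλ·cos φ₂ = -0.0964;  D = cos φ₁ sin φ₂ − sin φ₁ cos φ₂ cos Δλ = -0.0251
initial course = atan2(N, D) = 255.42°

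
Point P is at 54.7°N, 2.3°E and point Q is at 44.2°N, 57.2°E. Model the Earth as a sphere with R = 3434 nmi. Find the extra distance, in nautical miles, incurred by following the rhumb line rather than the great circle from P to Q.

51 nmi

Great circle: cos σ = sin φ₁ sin φ₂ + cos φ₁ cos φ₂ cos Δλ,  σ = 0.6314 rad → d_gc = 2168.3 nmi
Rhumb line: Δψ = -0.2834, q = Δφ/Δψ = 0.6467, d_rh = R√(Δφ²+q²Δλ²) = 2219.0 nmi
Excess = 2219.0 − 2168.3 = 50.7 ≈ 51 nmi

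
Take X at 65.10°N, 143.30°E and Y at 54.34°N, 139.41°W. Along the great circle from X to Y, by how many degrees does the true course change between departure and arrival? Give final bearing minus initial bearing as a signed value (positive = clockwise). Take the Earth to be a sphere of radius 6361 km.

At departure: θ₁ = atan2(sin Δλ cos φ₂, cos φ₁ sin φ₂ − sin φ₁ cos φ₂ cos Δλ) = 68.35°
At arrival: θ₂ = atan2(sin Δλ cos φ₁, −cos φ₂ sin φ₁ + sin φ₂ cos φ₁ cos Δλ) = 137.84°
Δθ = θ₂ − θ₁ = +69.5°

+69.5°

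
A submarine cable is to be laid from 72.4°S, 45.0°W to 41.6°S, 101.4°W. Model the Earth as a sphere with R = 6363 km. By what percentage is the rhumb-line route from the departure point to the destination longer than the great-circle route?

Great circle: σ = 0.7106 rad → d_gc = Rσ = 4521.5 km
Rhumb: Δφ = +0.5376, Δλ = -0.9844, Δψ = +1.0658, q = Δφ/Δψ = 0.5044 → d_rh = R√(Δφ²+q²Δλ²) = 4656.3 km
Excess = (4656.3 − 4521.5) / 4521.5 = 134.8 / 4521.5 = 2.98% ≈ 3.0%

3.0%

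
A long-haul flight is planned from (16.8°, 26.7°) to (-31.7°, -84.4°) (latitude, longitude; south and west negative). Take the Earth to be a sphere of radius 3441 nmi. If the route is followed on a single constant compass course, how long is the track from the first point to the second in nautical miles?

7039 nmi

Rhumb course C = atan2(Δλ, Δψ) with Δψ = ln[tan(π/4+φ₂/2)/tan(π/4+φ₁/2)] = -0.8814, Δλ = -1.9391 → C = 245.56°
d = R·|Δφ| / |cos C| = 3441·0.84648 / 0.41380 = 7039 nmi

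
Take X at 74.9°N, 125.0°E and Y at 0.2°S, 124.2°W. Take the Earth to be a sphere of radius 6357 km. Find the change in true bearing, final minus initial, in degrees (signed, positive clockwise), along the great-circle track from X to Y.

+95.9°

Initial bearing θ₁ = atan2(sin Δλ cos φ₂, cos φ₁ sin φ₂ − sin φ₁ cos φ₂ cos Δλ) = 69.91°
Final bearing θ₂ = (initial bearing from the destination back to the start) + 180° = 165.84°
Δθ = θ₂ − θ₁ = +95.9°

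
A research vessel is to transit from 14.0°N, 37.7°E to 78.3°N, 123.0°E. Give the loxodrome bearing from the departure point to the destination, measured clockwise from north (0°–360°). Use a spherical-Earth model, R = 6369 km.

36.2°

Meridional parts: M(φ₁)=+0.2468, M(φ₂)=+2.2783 → ΔM = +2.0315;  Δλ = +1.4888 rad
tan C = Δλ / ΔM = +0.7328 → C = 36.24°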